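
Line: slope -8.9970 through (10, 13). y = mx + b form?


y - 13 = -8.9970(x - 10)
y = -8.9970x + 13 + 8.9970*10
y = -8.9970x + 102.9700

y = -8.9970x + 102.9700


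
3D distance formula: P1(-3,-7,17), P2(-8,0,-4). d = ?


dx=-5, dy=7, dz=-21
d = sqrt(25+49+441) = sqrt(515) = 22.6936

22.6936


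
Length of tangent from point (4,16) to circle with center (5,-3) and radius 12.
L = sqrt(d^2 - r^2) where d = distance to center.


d = sqrt((4-5)^2 + (16+ 3)^2) = sqrt(1+361) = 19.0263
L = sqrt(362.0000 - 144) = sqrt(218.0000) = 14.7648

14.7648


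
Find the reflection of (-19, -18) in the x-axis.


Reflection rule for x-axis: (x, -y)
(-19, -18) -> (-19, 18)

(-19, 18)


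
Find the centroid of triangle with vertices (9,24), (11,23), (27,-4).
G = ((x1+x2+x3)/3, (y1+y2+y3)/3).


Gx = (9+11+27)/3 = 47/3 = 15.6667
Gy = (24+23- 4)/3 = 43/3 = 14.3333

G = (15.6667, 14.3333)


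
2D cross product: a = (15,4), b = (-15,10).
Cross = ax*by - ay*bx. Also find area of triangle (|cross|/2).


cross = 15*10 - 4*(-15) = 150 + 60 = 210
Triangle area = |210|/2 = 210/2 = 105.0000

cross = 210, triangle area = 105.0000


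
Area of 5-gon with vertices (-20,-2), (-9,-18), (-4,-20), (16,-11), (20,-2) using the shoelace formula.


sum(xi*y_{i+1}) = -20*(-18) - 9*(-20) - 4*(-11) + 16*(-2) + 20*(-2) = 512
sum(yi*x_{i+1}) = -2*(-9) - 18*(-4) - 20*16 - 11*20 - 2*(-20) = -410
Area = |512 + 410|/2 = 922/2 = 461.0000

461.0000 sq units


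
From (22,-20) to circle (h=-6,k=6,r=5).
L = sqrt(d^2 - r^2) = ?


d = sqrt((22+ 6)^2 + (-20-6)^2) = sqrt(784+676) = 38.2099
L = sqrt(1460.0000 - 25) = sqrt(1435.0000) = 37.8814

37.8814


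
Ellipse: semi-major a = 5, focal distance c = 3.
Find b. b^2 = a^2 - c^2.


b^2 = 5^2 - (3)^2 = 25 - 9 = 16
b = sqrt(16) = 4

b = 4


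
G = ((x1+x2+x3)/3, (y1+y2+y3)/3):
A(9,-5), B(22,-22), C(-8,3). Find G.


Gx = (9+22- 8)/3 = 23/3 = 7.6667
Gy = (-5- 22+3)/3 = -24/3 = -8.0000

G = (7.6667, -8.0000)


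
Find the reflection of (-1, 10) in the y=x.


Reflection rule for y=x: (y, x)
(-1, 10) -> (10, -1)

(10, -1)


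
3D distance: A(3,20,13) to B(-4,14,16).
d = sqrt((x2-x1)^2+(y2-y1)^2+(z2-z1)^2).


dx=-7, dy=-6, dz=3
d = sqrt(49+36+9) = sqrt(94) = 9.6954

9.6954


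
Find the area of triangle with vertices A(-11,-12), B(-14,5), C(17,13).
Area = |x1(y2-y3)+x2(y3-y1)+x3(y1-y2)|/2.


-11*(5-13) = 88
-14*(13+ 12) = -350
17*(-12-5) = -289
sum = -551
Area = |-551|/2 = 275.5000

275.5000 sq units


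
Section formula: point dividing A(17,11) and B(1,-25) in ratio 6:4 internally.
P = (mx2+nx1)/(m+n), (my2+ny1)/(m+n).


Px = (6*1 + 4*17)/10 = 74/10 = 7.4000
Py = (6*(-25) + 4*11)/10 = -106/10 = -10.6000

P = (7.4000, -10.6000)


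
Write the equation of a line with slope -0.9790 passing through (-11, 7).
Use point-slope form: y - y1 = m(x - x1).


y - 7 = -0.9790(x + 11)
y = -0.9790x + 7 + 0.9790*(-11)
y = -0.9790x - 3.7690

y = -0.9790x - 3.7690


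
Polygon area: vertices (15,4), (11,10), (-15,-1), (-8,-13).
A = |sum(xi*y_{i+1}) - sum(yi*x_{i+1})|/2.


sum(xi*y_{i+1}) = 15*10 + 11*(-1) - 15*(-13) - 8*4 = 302
sum(yi*x_{i+1}) = 4*11 + 10*(-15) - 1*(-8) - 13*15 = -293
Area = |302 + 293|/2 = 595/2 = 297.5000

297.5000 sq units


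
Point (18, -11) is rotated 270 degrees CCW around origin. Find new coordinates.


cos(270) = 0, sin(270) = -1
x' = 18*0 + 11*(-1) = -11
y' = 18*(-1) - 11*0 = -18

(-11, -18)


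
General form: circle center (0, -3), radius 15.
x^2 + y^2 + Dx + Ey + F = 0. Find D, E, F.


(x-0)^2 + (y+ 3)^2 = 15^2
D = -2h = 0, E = -2k = 6
F = h^2+k^2-r^2 = 0+9-225 = -216

D = 0, E = 6, F = -216


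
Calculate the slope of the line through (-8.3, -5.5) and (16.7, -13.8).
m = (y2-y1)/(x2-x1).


dy = -13.8 + 5.5 = -8.3
dx = 16.7 + 8.3 = 25.0
m = -8.3/25.0 = -0.3320

m = -0.3320


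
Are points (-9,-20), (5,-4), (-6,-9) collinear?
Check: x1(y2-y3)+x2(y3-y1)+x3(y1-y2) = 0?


-9*(-4+ 9) + 5*(-9+ 20) - 6*(-20+ 4)
= -45 + 55 + 96 = 106

No, not collinear (determinant = 106)


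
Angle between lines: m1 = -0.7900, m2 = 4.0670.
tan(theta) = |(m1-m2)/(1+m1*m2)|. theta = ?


m1-m2 = -4.857
1+m1*m2 = -2.21293
tan(theta) = |-4.857/(-2.21293)| = 2.194828
theta = arctan(|-4.857/(-2.21293)|) = 65.5052 degrees (acute angle)

65.5052 degrees


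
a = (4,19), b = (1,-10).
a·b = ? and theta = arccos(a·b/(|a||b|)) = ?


a·b = 4*1 + 19*(-10) = 4 - 190 = -186
|a| = sqrt(16+361) = 19.4165
|b| = sqrt(1+100) = 10.0499
cos(theta) = -186/(sqrt(377)*sqrt(101)) = -186/sqrt(38077) = -0.953195
theta = arccos(-186/sqrt(38077)) = 162.4007 degrees

a·b = -186, theta = 162.4007 deg


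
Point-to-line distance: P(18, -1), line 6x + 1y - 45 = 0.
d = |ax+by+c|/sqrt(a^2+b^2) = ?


|6*18 + 1*(-1) - 45| = |62| = 62
sqrt(36 + 1) = sqrt(37) = 6.0828
d = 62/sqrt(37) = 10.1927

10.1927


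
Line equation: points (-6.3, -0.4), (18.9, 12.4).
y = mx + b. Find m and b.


m = (12.8)/(25.2) = 0.5079
b = y1 - m*x1 = -0.4 - (12.8*(-6.3))/(25.2) = -0.4 + 3.2000 = 2.8000

y = 0.5079x + 2.8000


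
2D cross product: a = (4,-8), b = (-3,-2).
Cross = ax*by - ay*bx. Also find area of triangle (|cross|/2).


cross = 4*(-2) + 8*(-3) = -8 - 24 = -32
Triangle area = |-32|/2 = 32/2 = 16.0000

cross = -32, triangle area = 16.0000


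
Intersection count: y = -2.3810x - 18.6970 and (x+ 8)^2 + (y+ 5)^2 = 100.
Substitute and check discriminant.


Substitute y = -2.3810x - 18.6970: (x+ 8)^2 + (-2.3810x- 18.6970+ 5)^2 = 100
Expand to Ax^2 + Bx + C = 0, where b-k = -13.697
A = 1+m^2 = 6.669161
B = 2(m(b-k) - h) = 2(-2.3810*(-13.697) + 8) = 81.225114
C = h^2 + (b-k)^2 - r^2 = 64 + 187.607809 - 100 = 151.607809
disc = B^2-4AC = 6597.5191 - 4044.3875 = 2553.1316
disc > 0

2 intersection points


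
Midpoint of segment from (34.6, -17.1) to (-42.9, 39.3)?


Mx = (34.6 - 42.9)/2 = -8.3/2 = -4.1500
My = (-17.1 + 39.3)/2 = 22.2/2 = 11.1000

(-4.1500, 11.1000)


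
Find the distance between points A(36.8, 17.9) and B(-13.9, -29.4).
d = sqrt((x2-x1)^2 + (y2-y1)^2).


dx = -13.9 - 36.8 = -50.7
dy = -29.4 - 17.9 = -47.3
d = sqrt(2570.49 + 2237.29) = sqrt(4807.78) = 69.3382

69.3382


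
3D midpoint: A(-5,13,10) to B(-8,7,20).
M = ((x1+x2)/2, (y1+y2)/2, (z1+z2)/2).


Mx = (-5- 8)/2 = -6.5000
My = (13+7)/2 = 10.0000
Mz = (10+20)/2 = 15.0000

M = (-6.5000, 10.0000, 15.0000)


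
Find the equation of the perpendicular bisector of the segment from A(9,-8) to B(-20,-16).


Midpoint = (-5.5, -12)
Slope of AB = dy/dx = -8/(-29) = 0.2759
Perp slope = -dx/dy = -29/8 = -3.6250
b = My - (perp slope)*Mx = -12 + (-29*(-5.5))/(-8) = -12 - 19.9375 = -31.9375

y = -3.6250x - 31.9375


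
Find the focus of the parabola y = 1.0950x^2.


a = 1.0950
4a = 4.3800
focus = (0, 1/4.3800) = (0, 0.2283)

Focus = (0, 0.2283)


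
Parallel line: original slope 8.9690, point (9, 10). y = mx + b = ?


Parallel lines have equal slopes.
m2 = 8.9690
b2 = 10 - 8.9690*9 = -70.7210

y = 8.9690x - 70.7210


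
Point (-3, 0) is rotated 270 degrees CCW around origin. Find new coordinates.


cos(270) = 0, sin(270) = -1
x' = -3*0 - 0*(-1) = 0
y' = -3*(-1) + 0*0 = 3

(0, 3)


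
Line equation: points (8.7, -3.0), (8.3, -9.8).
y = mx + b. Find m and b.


m = (-6.8)/(-0.4) = 17.0000
b = y1 - m*x1 = -3.0 - (-6.8*8.7)/(-0.4) = -3.0 - 147.9000 = -150.9000

y = 17.0000x - 150.9000


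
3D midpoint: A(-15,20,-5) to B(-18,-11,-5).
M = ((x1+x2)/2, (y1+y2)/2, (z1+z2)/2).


Mx = (-15- 18)/2 = -16.5000
My = (20- 11)/2 = 4.5000
Mz = (-5- 5)/2 = -5.0000

M = (-16.5000, 4.5000, -5.0000)


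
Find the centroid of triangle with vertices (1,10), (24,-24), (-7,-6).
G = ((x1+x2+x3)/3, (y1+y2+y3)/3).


Gx = (1+24- 7)/3 = 18/3 = 6.0000
Gy = (10- 24- 6)/3 = -20/3 = -6.6667

G = (6.0000, -6.6667)


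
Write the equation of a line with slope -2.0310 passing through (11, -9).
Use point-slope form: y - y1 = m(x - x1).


y + 9 = -2.0310(x - 11)
y = -2.0310x - 9 + 2.0310*11
y = -2.0310x + 13.3410

y = -2.0310x + 13.3410


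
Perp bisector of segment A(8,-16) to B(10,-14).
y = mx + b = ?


Midpoint = (9, -15)
Slope of AB = dy/dx = 2/2 = 1.0000
Perp slope = -dx/dy = -2/2 = -1.0000
b = My - (perp slope)*Mx = -15 + (2*9)/2 = -15 + 9.0000 = -6.0000

y = -1.0000x - 6.0000


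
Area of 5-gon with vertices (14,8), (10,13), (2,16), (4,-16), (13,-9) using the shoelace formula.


sum(xi*y_{i+1}) = 14*13 + 10*16 + 2*(-16) + 4*(-9) + 13*8 = 378
sum(yi*x_{i+1}) = 8*10 + 13*2 + 16*4 - 16*13 - 9*14 = -164
Area = |378 + 164|/2 = 542/2 = 271.0000

271.0000 sq units


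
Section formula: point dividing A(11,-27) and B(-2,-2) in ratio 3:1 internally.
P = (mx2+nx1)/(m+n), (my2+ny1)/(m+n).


Px = (3*(-2) + 1*11)/4 = 5/4 = 1.2500
Py = (3*(-2) + 1*(-27))/4 = -33/4 = -8.2500

P = (1.2500, -8.2500)


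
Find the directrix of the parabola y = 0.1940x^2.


a = 0.1940
1/(4a) = 1.2887
directrix: y = -1.2887 = -1.2887

y = -1.2887


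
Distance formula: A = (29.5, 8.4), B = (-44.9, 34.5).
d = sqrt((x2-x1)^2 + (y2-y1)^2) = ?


dx = -44.9 - 29.5 = -74.4
dy = 34.5 - 8.4 = 26.1
d = sqrt(5535.36 + 681.21) = sqrt(6216.57) = 78.8452

78.8452


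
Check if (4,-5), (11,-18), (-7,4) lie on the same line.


4*(-18-4) + 11*(4+ 5) - 7*(-5+ 18)
= -88 + 99 - 91 = -80

No, not collinear (determinant = -80)


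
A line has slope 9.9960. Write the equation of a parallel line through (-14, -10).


Parallel lines have equal slopes.
m2 = 9.9960
b2 = -10 - 9.9960*(-14) = 129.9440

y = 9.9960x + 129.9440


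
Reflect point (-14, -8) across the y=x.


Reflection rule for y=x: (y, x)
(-14, -8) -> (-8, -14)

(-8, -14)


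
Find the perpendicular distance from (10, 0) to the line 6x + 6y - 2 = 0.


|6*10 + 6*0 - 2| = |58| = 58
sqrt(36 + 36) = sqrt(72) = 8.4853
d = 58/sqrt(72) = 6.8354

6.8354


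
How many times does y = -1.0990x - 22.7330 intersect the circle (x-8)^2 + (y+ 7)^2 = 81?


Substitute y = -1.0990x - 22.7330: (x-8)^2 + (-1.0990x- 22.7330+ 7)^2 = 81
Expand to Ax^2 + Bx + C = 0, where b-k = -15.733
A = 1+m^2 = 2.207801
B = 2(m(b-k) - h) = 2(-1.0990*(-15.733) - 8) = 18.581134
C = h^2 + (b-k)^2 - r^2 = 64 + 247.527289 - 81 = 230.527289
disc = B^2-4AC = 345.2585 - 2035.8335 = -1690.5750
disc < 0

0 intersection points


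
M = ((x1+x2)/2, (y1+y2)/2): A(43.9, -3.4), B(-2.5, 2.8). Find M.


Mx = (43.9 - 2.5)/2 = 41.4/2 = 20.7000
My = (-3.4 + 2.8)/2 = -0.6/2 = -0.3000

(20.7000, -0.3000)


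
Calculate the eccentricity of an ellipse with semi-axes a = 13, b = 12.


c = sqrt(169-144) = sqrt(25) = 5.0000
e = c/a = 5/13 = 0.3846

e = 0.3846


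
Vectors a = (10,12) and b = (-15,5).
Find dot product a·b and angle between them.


a·b = 10*(-15) + 12*5 = -150 + 60 = -90
|a| = sqrt(100+144) = 15.6205
|b| = sqrt(225+25) = 15.8114
cos(theta) = -90/(sqrt(244)*sqrt(250)) = -90/sqrt(61000) = -0.364399
theta = arccos(-90/sqrt(61000)) = 111.3706 degrees

a·b = -90, theta = 111.3706 deg


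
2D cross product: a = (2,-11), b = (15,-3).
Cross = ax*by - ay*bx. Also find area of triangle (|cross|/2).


cross = 2*(-3) + 11*15 = -6 + 165 = 159
Triangle area = |159|/2 = 159/2 = 79.5000

cross = 159, triangle area = 79.5000


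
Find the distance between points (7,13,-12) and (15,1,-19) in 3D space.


dx=8, dy=-12, dz=-7
d = sqrt(64+144+49) = sqrt(257) = 16.0312

16.0312


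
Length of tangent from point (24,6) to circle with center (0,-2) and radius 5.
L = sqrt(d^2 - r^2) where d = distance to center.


d = sqrt((24-0)^2 + (6+ 2)^2) = sqrt(576+64) = 25.2982
L = sqrt(640.0000 - 25) = sqrt(615.0000) = 24.7992

24.7992


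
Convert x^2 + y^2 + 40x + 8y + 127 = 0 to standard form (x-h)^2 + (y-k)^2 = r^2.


h = -D/2 = -40/2 = -20
k = -E/2 = -8/2 = -4
r^2 = h^2 + k^2 - F = 400 + 16 - 127 = 289
r = 17

Center (-20, -4), radius = 17


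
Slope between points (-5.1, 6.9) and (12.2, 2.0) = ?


dy = 2.0 - 6.9 = -4.9
dx = 12.2 + 5.1 = 17.3
m = -4.9/17.3 = -0.2832

m = -0.2832


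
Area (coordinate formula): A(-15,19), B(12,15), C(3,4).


-15*(15-4) = -165
12*(4-19) = -180
3*(19-15) = 12
sum = -333
Area = |-333|/2 = 166.5000

166.5000 sq units


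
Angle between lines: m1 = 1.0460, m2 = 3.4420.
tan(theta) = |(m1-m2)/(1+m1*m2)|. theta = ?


m1-m2 = -2.396
1+m1*m2 = 4.600332
tan(theta) = |-2.396/4.600332| = 0.520832
theta = arctan(|-2.396/4.600332|) = 27.5119 degrees (acute angle)

27.5119 degrees


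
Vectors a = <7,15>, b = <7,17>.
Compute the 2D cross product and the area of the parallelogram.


cross = 7*17 - 15*7 = 119 - 105 = 14
Parallelogram area = |14| = 14

cross = 14, parallelogram area = 14


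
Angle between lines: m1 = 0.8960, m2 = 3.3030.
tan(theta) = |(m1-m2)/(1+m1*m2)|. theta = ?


m1-m2 = -2.407
1+m1*m2 = 3.959488
tan(theta) = |-2.407/3.959488| = 0.607907
theta = arctan(|-2.407/3.959488|) = 31.2957 degrees (acute angle)

31.2957 degrees


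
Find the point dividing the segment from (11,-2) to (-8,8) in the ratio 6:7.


Px = (6*(-8) + 7*11)/13 = 29/13 = 2.2308
Py = (6*8 + 7*(-2))/13 = 34/13 = 2.6154

P = (2.2308, 2.6154)


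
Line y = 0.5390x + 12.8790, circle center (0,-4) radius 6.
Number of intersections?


Substitute y = 0.5390x + 12.8790: (x-0)^2 + (0.5390x+12.8790+ 4)^2 = 36
Expand to Ax^2 + Bx + C = 0, where b-k = 16.879
A = 1+m^2 = 1.290521
B = 2(m(b-k) - h) = 2(0.5390*16.879 - 0) = 18.195562
C = h^2 + (b-k)^2 - r^2 = 0 + 284.900641 - 36 = 248.900641
disc = B^2-4AC = 331.0785 - 1284.8460 = -953.7675
disc < 0

0 intersection points


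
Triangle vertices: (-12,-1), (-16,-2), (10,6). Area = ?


-12*(-2-6) = 96
-16*(6+ 1) = -112
10*(-1+ 2) = 10
sum = -6
Area = |-6|/2 = 3.0000

3.0000 sq units


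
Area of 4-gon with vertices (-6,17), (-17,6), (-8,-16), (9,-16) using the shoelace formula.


sum(xi*y_{i+1}) = -6*6 - 17*(-16) - 8*(-16) + 9*17 = 517
sum(yi*x_{i+1}) = 17*(-17) + 6*(-8) - 16*9 - 16*(-6) = -385
Area = |517 + 385|/2 = 902/2 = 451.0000

451.0000 sq units


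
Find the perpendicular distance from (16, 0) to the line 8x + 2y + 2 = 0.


|8*16 + 2*0 + 2| = |130| = 130
sqrt(64 + 4) = sqrt(68) = 8.2462
d = 130/sqrt(68) = 15.7648

15.7648


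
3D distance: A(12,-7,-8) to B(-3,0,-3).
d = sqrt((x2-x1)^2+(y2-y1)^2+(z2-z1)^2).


dx=-15, dy=7, dz=5
d = sqrt(225+49+25) = sqrt(299) = 17.2916

17.2916


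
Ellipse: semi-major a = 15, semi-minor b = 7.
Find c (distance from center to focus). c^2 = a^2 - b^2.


c^2 = 15^2 - 7^2 = 225 - 49 = 176
c = sqrt(176) = 13.2665

c = 13.2665


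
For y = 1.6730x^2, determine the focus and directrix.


a = 1.6730
1/(4a) = 0.1494
Focus = (0, 0.1494)
Directrix: y = -0.1494

Focus = (0, 0.1494), Directrix: y = -0.1494


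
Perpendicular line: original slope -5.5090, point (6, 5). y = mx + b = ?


Perpendicular slope = -1/m1 = -1/(-5.5090) = 0.1815
b2 = y0 - m2*x0 = 5 + 6/(-5.5090) = 5 - 1.0891 = 3.9109

y = 0.1815x + 3.9109


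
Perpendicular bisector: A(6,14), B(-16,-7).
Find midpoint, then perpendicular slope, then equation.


Midpoint = (-5, 3.5)
Slope of AB = dy/dx = -21/(-22) = 0.9545
Perp slope = -dx/dy = -22/21 = -1.0476
b = My - (perp slope)*Mx = 3.5 + (-22*(-5))/(-21) = 3.5 - 5.2381 = -1.7381

y = -1.0476x - 1.7381


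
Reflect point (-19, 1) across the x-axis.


Reflection rule for x-axis: (x, -y)
(-19, 1) -> (-19, -1)

(-19, -1)


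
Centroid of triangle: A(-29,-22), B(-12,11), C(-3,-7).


Gx = (-29- 12- 3)/3 = -44/3 = -14.6667
Gy = (-22+11- 7)/3 = -18/3 = -6.0000

G = (-14.6667, -6.0000)


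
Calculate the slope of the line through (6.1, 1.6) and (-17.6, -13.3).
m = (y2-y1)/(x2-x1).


dy = -13.3 - 1.6 = -14.9
dx = -17.6 - 6.1 = -23.7
m = -14.9/(-23.7) = 0.6287

m = 0.6287


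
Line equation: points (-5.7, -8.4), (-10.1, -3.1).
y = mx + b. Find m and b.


m = (5.3)/(-4.4) = -1.2045
b = y1 - m*x1 = -8.4 - (5.3*(-5.7))/(-4.4) = -8.4 - 6.8659 = -15.2659

y = -1.2045x - 15.2659


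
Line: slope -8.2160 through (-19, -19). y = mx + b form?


y + 19 = -8.2160(x + 19)
y = -8.2160x - 19 + 8.2160*(-19)
y = -8.2160x - 175.1040

y = -8.2160x - 175.1040


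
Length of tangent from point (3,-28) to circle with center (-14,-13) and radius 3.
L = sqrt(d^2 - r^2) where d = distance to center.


d = sqrt((3+ 14)^2 + (-28+ 13)^2) = sqrt(289+225) = 22.6716
L = sqrt(514.0000 - 9) = sqrt(505.0000) = 22.4722

22.4722


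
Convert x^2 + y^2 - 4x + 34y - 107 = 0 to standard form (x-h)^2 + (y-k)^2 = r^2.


h = -D/2 = 4/2 = 2
k = -E/2 = -34/2 = -17
r^2 = h^2 + k^2 - F = 4 + 289 + 107 = 400
r = 20

Center (2, -17), radius = 20


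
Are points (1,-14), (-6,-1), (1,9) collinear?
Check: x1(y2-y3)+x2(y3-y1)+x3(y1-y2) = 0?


1*(-1-9) - 6*(9+ 14) + 1*(-14+ 1)
= -10 - 138 - 13 = -161

No, not collinear (determinant = -161)


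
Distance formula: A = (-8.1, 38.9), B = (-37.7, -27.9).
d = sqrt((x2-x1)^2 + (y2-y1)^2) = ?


dx = -37.7 + 8.1 = -29.6
dy = -27.9 - 38.9 = -66.8
d = sqrt(876.16 + 4462.24) = sqrt(5338.4) = 73.0644

73.0644


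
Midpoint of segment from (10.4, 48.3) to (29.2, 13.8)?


Mx = (10.4 + 29.2)/2 = 39.6/2 = 19.8000
My = (48.3 + 13.8)/2 = 62.1/2 = 31.0500

(19.8000, 31.0500)


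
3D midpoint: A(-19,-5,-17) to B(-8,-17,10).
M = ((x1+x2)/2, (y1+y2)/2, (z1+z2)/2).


Mx = (-19- 8)/2 = -13.5000
My = (-5- 17)/2 = -11.0000
Mz = (-17+10)/2 = -3.5000

M = (-13.5000, -11.0000, -3.5000)


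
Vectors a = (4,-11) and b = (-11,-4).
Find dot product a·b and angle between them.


a·b = 4*(-11) - 11*(-4) = -44 + 44 = 0
|a| = sqrt(16+121) = 11.7047
|b| = sqrt(121+16) = 11.7047
cos(theta) = 0/(sqrt(137)*sqrt(137)) = 0/sqrt(18769) = 0
theta = arccos(0/sqrt(18769)) = 90.0000 degrees

a·b = 0, theta = 90.0000 deg


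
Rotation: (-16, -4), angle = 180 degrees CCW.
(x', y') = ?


cos(180) = -1, sin(180) = 0
x' = -16*(-1) + 4*0 = 16
y' = -16*0 - 4*(-1) = 4

(16, 4)


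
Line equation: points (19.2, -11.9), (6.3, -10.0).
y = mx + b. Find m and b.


m = (1.9)/(-12.9) = -0.1473
b = y1 - m*x1 = -11.9 - (1.9*19.2)/(-12.9) = -11.9 + 2.8279 = -9.0721

y = -0.1473x - 9.0721


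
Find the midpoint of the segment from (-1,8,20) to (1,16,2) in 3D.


Mx = (-1+1)/2 = 0
My = (8+16)/2 = 12.0000
Mz = (20+2)/2 = 11.0000

M = (0, 12.0000, 11.0000)


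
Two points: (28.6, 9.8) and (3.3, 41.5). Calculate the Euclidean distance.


dx = 3.3 - 28.6 = -25.3
dy = 41.5 - 9.8 = 31.7
d = sqrt(640.09 + 1004.89) = sqrt(1644.98) = 40.5584

40.5584


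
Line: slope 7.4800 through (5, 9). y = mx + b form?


y - 9 = 7.4800(x - 5)
y = 7.4800x + 9 - 7.4800*5
y = 7.4800x - 28.4000

y = 7.4800x - 28.4000


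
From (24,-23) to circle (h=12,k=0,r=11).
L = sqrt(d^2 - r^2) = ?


d = sqrt((24-12)^2 + (-23-0)^2) = sqrt(144+529) = 25.9422
L = sqrt(673.0000 - 121) = sqrt(552.0000) = 23.4947

23.4947


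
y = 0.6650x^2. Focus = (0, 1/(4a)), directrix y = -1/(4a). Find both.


a = 0.6650
1/(4a) = 0.3759
Focus = (0, 0.3759)
Directrix: y = -0.3759

Focus = (0, 0.3759), Directrix: y = -0.3759


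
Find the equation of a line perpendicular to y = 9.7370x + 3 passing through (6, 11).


Perpendicular slope = -1/m1 = -1/9.7370 = -0.1027
b2 = y0 - m2*x0 = 11 + 6/9.7370 = 11 + 0.6162 = 11.6162

y = -0.1027x + 11.6162


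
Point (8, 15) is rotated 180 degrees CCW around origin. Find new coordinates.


cos(180) = -1, sin(180) = 0
x' = 8*(-1) - 15*0 = -8
y' = 8*0 + 15*(-1) = -15

(-8, -15)


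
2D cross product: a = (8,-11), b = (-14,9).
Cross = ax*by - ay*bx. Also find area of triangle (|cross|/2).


cross = 8*9 + 11*(-14) = 72 - 154 = -82
Triangle area = |-82|/2 = 82/2 = 41.0000

cross = -82, triangle area = 41.0000


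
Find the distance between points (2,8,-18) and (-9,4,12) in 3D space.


dx=-11, dy=-4, dz=30
d = sqrt(121+16+900) = sqrt(1037) = 32.2025

32.2025


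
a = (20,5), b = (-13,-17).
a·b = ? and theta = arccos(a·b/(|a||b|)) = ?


a·b = 20*(-13) + 5*(-17) = -260 - 85 = -345
|a| = sqrt(400+25) = 20.6155
|b| = sqrt(169+289) = 21.4009
cos(theta) = -345/(sqrt(425)*sqrt(458)) = -345/sqrt(194650) = -0.781973
theta = arccos(-345/sqrt(194650)) = 141.4416 degrees

a·b = -345, theta = 141.4416 deg


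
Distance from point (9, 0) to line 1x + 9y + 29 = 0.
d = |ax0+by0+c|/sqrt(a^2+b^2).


|1*9 + 9*0 + 29| = |38| = 38
sqrt(1 + 81) = sqrt(82) = 9.0554
d = 38/sqrt(82) = 4.1964

4.1964


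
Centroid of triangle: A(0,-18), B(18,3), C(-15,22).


Gx = (0+18- 15)/3 = 3/3 = 1.0000
Gy = (-18+3+22)/3 = 7/3 = 2.3333

G = (1.0000, 2.3333)


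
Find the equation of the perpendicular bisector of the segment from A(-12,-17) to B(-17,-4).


Midpoint = (-14.5, -10.5)
Slope of AB = dy/dx = 13/(-5) = -2.6000
Perp slope = -dx/dy = 5/13 = 0.3846
b = My - (perp slope)*Mx = -10.5 + (-5*(-14.5))/13 = -10.5 + 5.5769 = -4.9231

y = 0.3846x - 4.9231


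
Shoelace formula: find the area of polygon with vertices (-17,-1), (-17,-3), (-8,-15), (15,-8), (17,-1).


sum(xi*y_{i+1}) = -17*(-3) - 17*(-15) - 8*(-8) + 15*(-1) + 17*(-1) = 338
sum(yi*x_{i+1}) = -1*(-17) - 3*(-8) - 15*15 - 8*17 - 1*(-17) = -303
Area = |338 + 303|/2 = 641/2 = 320.5000

320.5000 sq units


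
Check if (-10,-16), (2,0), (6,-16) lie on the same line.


-10*(0+ 16) + 2*(-16+ 16) + 6*(-16-0)
= -160 + 0 - 96 = -256

No, not collinear (determinant = -256)


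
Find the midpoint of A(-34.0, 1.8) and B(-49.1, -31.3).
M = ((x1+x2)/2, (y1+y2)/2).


Mx = (-34.0 - 49.1)/2 = -83.1/2 = -41.5500
My = (1.8 - 31.3)/2 = -29.5/2 = -14.7500

(-41.5500, -14.7500)


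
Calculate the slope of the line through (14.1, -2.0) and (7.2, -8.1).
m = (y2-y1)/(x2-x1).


dy = -8.1 + 2.0 = -6.1
dx = 7.2 - 14.1 = -6.9
m = -6.1/(-6.9) = 0.8841

m = 0.8841


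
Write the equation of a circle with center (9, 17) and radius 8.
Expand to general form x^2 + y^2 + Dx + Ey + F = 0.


(x-9)^2 + (y-17)^2 = 8^2
D = -2h = -18, E = -2k = -34
F = h^2+k^2-r^2 = 81+289-64 = 306

x^2 + y^2 - 18x - 34y + 306 = 0


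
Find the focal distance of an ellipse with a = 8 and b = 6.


c^2 = 8^2 - 6^2 = 64 - 36 = 28
c = sqrt(28) = 5.2915

c = 5.2915


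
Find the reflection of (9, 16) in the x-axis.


Reflection rule for x-axis: (x, -y)
(9, 16) -> (9, -16)

(9, -16)


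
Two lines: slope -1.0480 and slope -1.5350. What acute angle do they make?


m1-m2 = 0.487
1+m1*m2 = 2.60868
tan(theta) = |0.487/2.60868| = 0.186684
theta = arctan(|0.487/2.60868|) = 10.5745 degrees (acute angle)

10.5745 degrees


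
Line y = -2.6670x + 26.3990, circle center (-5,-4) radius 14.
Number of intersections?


Substitute y = -2.6670x + 26.3990: (x+ 5)^2 + (-2.6670x+26.3990+ 4)^2 = 196
Expand to Ax^2 + Bx + C = 0, where b-k = 30.399
A = 1+m^2 = 8.112889
B = 2(m(b-k) - h) = 2(-2.6670*30.399 + 5) = -152.148266
C = h^2 + (b-k)^2 - r^2 = 25 + 924.099201 - 196 = 753.099201
disc = B^2-4AC = 23149.0948 - 24439.2409 = -1290.1461
disc < 0

0 intersection points


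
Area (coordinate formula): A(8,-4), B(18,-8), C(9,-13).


8*(-8+ 13) = 40
18*(-13+ 4) = -162
9*(-4+ 8) = 36
sum = -86
Area = |-86|/2 = 43.0000

43.0000 sq units


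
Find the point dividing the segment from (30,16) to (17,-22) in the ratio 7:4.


Px = (7*17 + 4*30)/11 = 239/11 = 21.7273
Py = (7*(-22) + 4*16)/11 = -90/11 = -8.1818

P = (21.7273, -8.1818)


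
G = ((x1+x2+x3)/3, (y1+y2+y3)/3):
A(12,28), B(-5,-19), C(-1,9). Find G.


Gx = (12- 5- 1)/3 = 6/3 = 2.0000
Gy = (28- 19+9)/3 = 18/3 = 6.0000

G = (2.0000, 6.0000)


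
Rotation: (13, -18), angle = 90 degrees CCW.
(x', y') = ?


cos(90) = 0, sin(90) = 1
x' = 13*0 + 18*1 = 18
y' = 13*1 - 18*0 = 13

(18, 13)


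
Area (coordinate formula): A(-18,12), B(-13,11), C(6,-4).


-18*(11+ 4) = -270
-13*(-4-12) = 208
6*(12-11) = 6
sum = -56
Area = |-56|/2 = 28.0000

28.0000 sq units


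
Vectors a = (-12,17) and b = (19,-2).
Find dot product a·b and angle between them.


a·b = -12*19 + 17*(-2) = -228 - 34 = -262
|a| = sqrt(144+289) = 20.8087
|b| = sqrt(361+4) = 19.1050
cos(theta) = -262/(sqrt(433)*sqrt(365)) = -262/sqrt(158045) = -0.659039
theta = arccos(-262/sqrt(158045)) = 131.2266 degrees

a·b = -262, theta = 131.2266 deg


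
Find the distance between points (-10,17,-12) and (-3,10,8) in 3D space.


dx=7, dy=-7, dz=20
d = sqrt(49+49+400) = sqrt(498) = 22.3159

22.3159


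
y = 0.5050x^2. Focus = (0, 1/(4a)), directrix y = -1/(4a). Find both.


a = 0.5050
1/(4a) = 0.4950
Focus = (0, 0.4950)
Directrix: y = -0.4950

Focus = (0, 0.4950), Directrix: y = -0.4950


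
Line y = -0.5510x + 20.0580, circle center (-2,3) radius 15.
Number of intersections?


Substitute y = -0.5510x + 20.0580: (x+ 2)^2 + (-0.5510x+20.0580-3)^2 = 225
Expand to Ax^2 + Bx + C = 0, where b-k = 17.058
A = 1+m^2 = 1.303601
B = 2(m(b-k) - h) = 2(-0.5510*17.058 + 2) = -14.797916
C = h^2 + (b-k)^2 - r^2 = 4 + 290.975364 - 225 = 69.975364
disc = B^2-4AC = 218.9783 - 364.8798 = -145.9015
disc < 0

0 intersection points


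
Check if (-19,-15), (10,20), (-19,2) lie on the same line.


-19*(20-2) + 10*(2+ 15) - 19*(-15-20)
= -342 + 170 + 665 = 493

No, not collinear (determinant = 493)


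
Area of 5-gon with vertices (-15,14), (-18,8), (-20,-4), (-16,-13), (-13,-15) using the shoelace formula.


sum(xi*y_{i+1}) = -15*8 - 18*(-4) - 20*(-13) - 16*(-15) - 13*14 = 270
sum(yi*x_{i+1}) = 14*(-18) + 8*(-20) - 4*(-16) - 13*(-13) - 15*(-15) = 46
Area = |270 - 46|/2 = 224/2 = 112.0000

112.0000 sq units


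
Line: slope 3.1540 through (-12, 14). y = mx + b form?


y - 14 = 3.1540(x + 12)
y = 3.1540x + 14 - 3.1540*(-12)
y = 3.1540x + 51.8480

y = 3.1540x + 51.8480


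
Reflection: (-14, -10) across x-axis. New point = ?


Reflection rule for x-axis: (x, -y)
(-14, -10) -> (-14, 10)

(-14, 10)


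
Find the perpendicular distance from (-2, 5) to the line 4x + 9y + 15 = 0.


|4*(-2) + 9*5 + 15| = |52| = 52
sqrt(16 + 81) = sqrt(97) = 9.8489
d = 52/sqrt(97) = 5.2798

5.2798


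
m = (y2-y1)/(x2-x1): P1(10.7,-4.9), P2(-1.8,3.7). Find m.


dy = 3.7 + 4.9 = 8.6
dx = -1.8 - 10.7 = -12.5
m = 8.6/(-12.5) = -0.6880

m = -0.6880


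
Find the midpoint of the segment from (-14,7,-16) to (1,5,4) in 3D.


Mx = (-14+1)/2 = -6.5000
My = (7+5)/2 = 6.0000
Mz = (-16+4)/2 = -6.0000

M = (-6.5000, 6.0000, -6.0000)


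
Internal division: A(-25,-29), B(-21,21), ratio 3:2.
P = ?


Px = (3*(-21) + 2*(-25))/5 = -113/5 = -22.6000
Py = (3*21 + 2*(-29))/5 = 5/5 = 1.0000

P = (-22.6000, 1.0000)


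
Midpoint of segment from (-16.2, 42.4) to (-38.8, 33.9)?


Mx = (-16.2 - 38.8)/2 = -55.0/2 = -27.5000
My = (42.4 + 33.9)/2 = 76.3/2 = 38.1500

(-27.5000, 38.1500)


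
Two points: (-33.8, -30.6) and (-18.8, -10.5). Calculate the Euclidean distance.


dx = -18.8 + 33.8 = 15
dy = -10.5 + 30.6 = 20.1
d = sqrt(225 + 404.01) = sqrt(629.01) = 25.0801

25.0801


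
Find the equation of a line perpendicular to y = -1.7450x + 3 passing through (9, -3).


Perpendicular slope = -1/m1 = -1/(-1.7450) = 0.5731
b2 = y0 - m2*x0 = -3 + 9/(-1.7450) = -3 - 5.1576 = -8.1576

y = 0.5731x - 8.1576


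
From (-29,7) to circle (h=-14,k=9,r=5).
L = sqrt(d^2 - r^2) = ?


d = sqrt((-29+ 14)^2 + (7-9)^2) = sqrt(225+4) = 15.1327
L = sqrt(229.0000 - 25) = sqrt(204.0000) = 14.2829

14.2829


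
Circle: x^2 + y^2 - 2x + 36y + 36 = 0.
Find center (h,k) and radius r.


h = -D/2 = 2/2 = 1
k = -E/2 = -36/2 = -18
r^2 = h^2 + k^2 - F = 1 + 324 - 36 = 289
r = 17

Center (1, -18), radius = 17


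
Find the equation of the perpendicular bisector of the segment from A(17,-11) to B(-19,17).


Midpoint = (-1, 3)
Slope of AB = dy/dx = 28/(-36) = -0.7778
Perp slope = -dx/dy = 36/28 = 1.2857
b = My - (perp slope)*Mx = 3 + (-36*(-1))/28 = 3 + 1.2857 = 4.2857

y = 1.2857x + 4.2857


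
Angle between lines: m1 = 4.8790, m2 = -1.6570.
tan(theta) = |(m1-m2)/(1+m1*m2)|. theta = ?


m1-m2 = 6.536
1+m1*m2 = -7.084503
tan(theta) = |6.536/(-7.084503)| = 0.922577
theta = arctan(|6.536/(-7.084503)|) = 42.6939 degrees (acute angle)

42.6939 degrees


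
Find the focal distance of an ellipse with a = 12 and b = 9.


c^2 = 12^2 - 9^2 = 144 - 81 = 63
c = sqrt(63) = 7.9373

c = 7.9373


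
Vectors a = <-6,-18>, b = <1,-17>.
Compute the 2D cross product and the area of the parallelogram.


cross = -6*(-17) + 18*1 = 102 + 18 = 120
Parallelogram area = |120| = 120

cross = 120, parallelogram area = 120


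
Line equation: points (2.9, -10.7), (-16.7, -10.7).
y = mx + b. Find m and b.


m = (0.0)/(-19.6) = 0
b = y1 - m*x1 = -10.7 - (0.0*2.9)/(-19.6) = -10.7 - 0 = -10.7000

y = 0x - 10.7000


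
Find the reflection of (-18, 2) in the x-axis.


Reflection rule for x-axis: (x, -y)
(-18, 2) -> (-18, -2)

(-18, -2)


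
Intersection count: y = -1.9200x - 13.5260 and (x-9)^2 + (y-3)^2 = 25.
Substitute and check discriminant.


Substitute y = -1.9200x - 13.5260: (x-9)^2 + (-1.9200x- 13.5260-3)^2 = 25
Expand to Ax^2 + Bx + C = 0, where b-k = -16.526
A = 1+m^2 = 4.6864
B = 2(m(b-k) - h) = 2(-1.9200*(-16.526) - 9) = 45.45984
C = h^2 + (b-k)^2 - r^2 = 81 + 273.108676 - 25 = 329.108676
disc = B^2-4AC = 2066.5971 - 6169.3396 = -4102.7425
disc < 0

0 intersection points


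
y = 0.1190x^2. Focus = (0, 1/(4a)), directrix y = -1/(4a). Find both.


a = 0.1190
1/(4a) = 2.1008
Focus = (0, 2.1008)
Directrix: y = -2.1008

Focus = (0, 2.1008), Directrix: y = -2.1008


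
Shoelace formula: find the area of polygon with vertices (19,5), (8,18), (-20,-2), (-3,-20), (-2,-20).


sum(xi*y_{i+1}) = 19*18 + 8*(-2) - 20*(-20) - 3*(-20) - 2*5 = 776
sum(yi*x_{i+1}) = 5*8 + 18*(-20) - 2*(-3) - 20*(-2) - 20*19 = -654
Area = |776 + 654|/2 = 1430/2 = 715.0000

715.0000 sq units


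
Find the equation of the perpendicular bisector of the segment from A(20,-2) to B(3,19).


Midpoint = (11.5, 8.5)
Slope of AB = dy/dx = 21/(-17) = -1.2353
Perp slope = -dx/dy = 17/21 = 0.8095
b = My - (perp slope)*Mx = 8.5 + (-17*11.5)/21 = 8.5 - 9.3095 = -0.8095

y = 0.8095x - 0.8095


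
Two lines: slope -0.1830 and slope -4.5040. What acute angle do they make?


m1-m2 = 4.321
1+m1*m2 = 1.824232
tan(theta) = |4.321/1.824232| = 2.368668
theta = arctan(|4.321/1.824232|) = 67.1116 degrees (acute angle)

67.1116 degrees


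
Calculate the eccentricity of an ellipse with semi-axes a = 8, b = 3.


c = sqrt(64-9) = sqrt(55) = 7.4162
e = c/a = sqrt(55)/8 = 0.9270

e = 0.9270


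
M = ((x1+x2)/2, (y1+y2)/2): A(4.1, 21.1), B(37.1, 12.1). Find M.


Mx = (4.1 + 37.1)/2 = 41.2/2 = 20.6000
My = (21.1 + 12.1)/2 = 33.2/2 = 16.6000

(20.6000, 16.6000)


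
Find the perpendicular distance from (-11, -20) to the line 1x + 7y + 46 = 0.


|1*(-11) + 7*(-20) + 46| = |-105| = 105
sqrt(1 + 49) = sqrt(50) = 7.0711
d = 105/sqrt(50) = 14.8492

14.8492


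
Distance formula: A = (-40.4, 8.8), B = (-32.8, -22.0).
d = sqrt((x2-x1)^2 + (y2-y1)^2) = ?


dx = -32.8 + 40.4 = 7.6
dy = -22.0 - 8.8 = -30.8
d = sqrt(57.76 + 948.64) = sqrt(1006.4) = 31.7238

31.7238


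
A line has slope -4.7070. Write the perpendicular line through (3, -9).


Perpendicular slope = -1/m1 = -1/(-4.7070) = 0.2124
b2 = y0 - m2*x0 = -9 + 3/(-4.7070) = -9 - 0.6373 = -9.6373

y = 0.2124x - 9.6373


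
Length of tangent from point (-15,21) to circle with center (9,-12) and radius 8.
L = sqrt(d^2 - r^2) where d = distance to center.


d = sqrt((-15-9)^2 + (21+ 12)^2) = sqrt(576+1089) = 40.8044
L = sqrt(1665.0000 - 64) = sqrt(1601.0000) = 40.0125

40.0125


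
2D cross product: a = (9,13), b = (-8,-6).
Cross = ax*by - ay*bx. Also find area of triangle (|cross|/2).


cross = 9*(-6) - 13*(-8) = -54 + 104 = 50
Triangle area = |50|/2 = 50/2 = 25.0000

cross = 50, triangle area = 25.0000


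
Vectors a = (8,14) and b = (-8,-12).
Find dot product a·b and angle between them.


a·b = 8*(-8) + 14*(-12) = -64 - 168 = -232
|a| = sqrt(64+196) = 16.1245
|b| = sqrt(64+144) = 14.4222
cos(theta) = -232/(sqrt(260)*sqrt(208)) = -232/sqrt(54080) = -0.997630
theta = arccos(-232/sqrt(54080)) = 176.0548 degrees

a·b = -232, theta = 176.0548 deg


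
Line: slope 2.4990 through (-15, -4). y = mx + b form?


y + 4 = 2.4990(x + 15)
y = 2.4990x - 4 - 2.4990*(-15)
y = 2.4990x + 33.4850

y = 2.4990x + 33.4850


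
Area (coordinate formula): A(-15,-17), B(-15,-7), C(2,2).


-15*(-7-2) = 135
-15*(2+ 17) = -285
2*(-17+ 7) = -20
sum = -170
Area = |-170|/2 = 85.0000

85.0000 sq units


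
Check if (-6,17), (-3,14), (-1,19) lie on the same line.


-6*(14-19) - 3*(19-17) - 1*(17-14)
= 30 - 6 - 3 = 21

No, not collinear (determinant = 21)


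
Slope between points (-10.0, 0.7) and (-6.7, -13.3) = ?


dy = -13.3 - 0.7 = -14.0
dx = -6.7 + 10.0 = 3.3
m = -14.0/3.3 = -4.2424

m = -4.2424


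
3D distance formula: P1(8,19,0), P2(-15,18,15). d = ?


dx=-23, dy=-1, dz=15
d = sqrt(529+1+225) = sqrt(755) = 27.4773

27.4773


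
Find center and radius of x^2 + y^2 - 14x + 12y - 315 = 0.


h = -D/2 = 14/2 = 7
k = -E/2 = -12/2 = -6
r^2 = h^2 + k^2 - F = 49 + 36 + 315 = 400
r = 20

Center (7, -6), radius = 20


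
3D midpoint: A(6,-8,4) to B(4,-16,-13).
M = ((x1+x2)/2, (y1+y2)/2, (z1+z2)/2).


Mx = (6+4)/2 = 5.0000
My = (-8- 16)/2 = -12.0000
Mz = (4- 13)/2 = -4.5000

M = (5.0000, -12.0000, -4.5000)


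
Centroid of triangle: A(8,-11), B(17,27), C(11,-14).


Gx = (8+17+11)/3 = 36/3 = 12.0000
Gy = (-11+27- 14)/3 = 2/3 = 0.6667

G = (12.0000, 0.6667)


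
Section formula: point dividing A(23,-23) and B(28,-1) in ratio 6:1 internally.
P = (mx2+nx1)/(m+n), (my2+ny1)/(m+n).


Px = (6*28 + 1*23)/7 = 191/7 = 27.2857
Py = (6*(-1) + 1*(-23))/7 = -29/7 = -4.1429

P = (27.2857, -4.1429)


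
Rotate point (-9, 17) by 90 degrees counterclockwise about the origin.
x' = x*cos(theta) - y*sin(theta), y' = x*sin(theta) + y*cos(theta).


cos(90) = 0, sin(90) = 1
x' = -9*0 - 17*1 = -17
y' = -9*1 + 17*0 = -9

(-17, -9)


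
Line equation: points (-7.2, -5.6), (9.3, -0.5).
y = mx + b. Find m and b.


m = (5.1)/(16.5) = 0.3091
b = y1 - m*x1 = -5.6 - (5.1*(-7.2))/(16.5) = -5.6 + 2.2255 = -3.3745

y = 0.3091x - 3.3745


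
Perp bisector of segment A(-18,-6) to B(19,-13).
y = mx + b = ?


Midpoint = (0.5, -9.5)
Slope of AB = dy/dx = -7/37 = -0.1892
Perp slope = -dx/dy = 37/7 = 5.2857
b = My - (perp slope)*Mx = -9.5 + (37*0.5)/(-7) = -9.5 - 2.6429 = -12.1429

y = 5.2857x - 12.1429


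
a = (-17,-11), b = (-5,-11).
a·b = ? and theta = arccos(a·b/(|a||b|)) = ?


a·b = -17*(-5) - 11*(-11) = 85 + 121 = 206
|a| = sqrt(289+121) = 20.2485
|b| = sqrt(25+121) = 12.0830
cos(theta) = 206/(sqrt(410)*sqrt(146)) = 206/sqrt(59860) = 0.841974
theta = arccos(206/sqrt(59860)) = 32.6508 degrees

a·b = 206, theta = 32.6508 deg


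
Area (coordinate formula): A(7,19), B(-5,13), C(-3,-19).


7*(13+ 19) = 224
-5*(-19-19) = 190
-3*(19-13) = -18
sum = 396
Area = |396|/2 = 198.0000

198.0000 sq units


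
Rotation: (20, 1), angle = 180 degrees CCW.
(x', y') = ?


cos(180) = -1, sin(180) = 0
x' = 20*(-1) - 1*0 = -20
y' = 20*0 + 1*(-1) = -1

(-20, -1)


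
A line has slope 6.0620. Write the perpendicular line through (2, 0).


Perpendicular slope = -1/m1 = -1/6.0620 = -0.1650
b2 = y0 - m2*x0 = 0 + 2/6.0620 = 0 + 0.3299 = 0.3299

y = -0.1650x + 0.3299


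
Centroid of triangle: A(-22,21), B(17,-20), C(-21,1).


Gx = (-22+17- 21)/3 = -26/3 = -8.6667
Gy = (21- 20+1)/3 = 2/3 = 0.6667

G = (-8.6667, 0.6667)


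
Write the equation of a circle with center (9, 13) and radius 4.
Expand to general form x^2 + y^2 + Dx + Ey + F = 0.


(x-9)^2 + (y-13)^2 = 4^2
D = -2h = -18, E = -2k = -26
F = h^2+k^2-r^2 = 81+169-16 = 234

x^2 + y^2 - 18x - 26y + 234 = 0


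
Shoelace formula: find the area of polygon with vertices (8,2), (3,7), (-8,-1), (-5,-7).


sum(xi*y_{i+1}) = 8*7 + 3*(-1) - 8*(-7) - 5*2 = 99
sum(yi*x_{i+1}) = 2*3 + 7*(-8) - 1*(-5) - 7*8 = -101
Area = |99 + 101|/2 = 200/2 = 100.0000

100.0000 sq units


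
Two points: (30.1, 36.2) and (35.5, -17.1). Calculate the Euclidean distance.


dx = 35.5 - 30.1 = 5.4
dy = -17.1 - 36.2 = -53.3
d = sqrt(29.16 + 2840.89) = sqrt(2870.05) = 53.5728

53.5728


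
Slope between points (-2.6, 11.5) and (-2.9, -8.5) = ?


dy = -8.5 - 11.5 = -20.0
dx = -2.9 + 2.6 = -0.3
m = -20.0/(-0.3) = 66.6667

m = 66.6667


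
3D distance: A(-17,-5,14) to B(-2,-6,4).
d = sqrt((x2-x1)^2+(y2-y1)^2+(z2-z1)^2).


dx=15, dy=-1, dz=-10
d = sqrt(225+1+100) = sqrt(326) = 18.0555

18.0555


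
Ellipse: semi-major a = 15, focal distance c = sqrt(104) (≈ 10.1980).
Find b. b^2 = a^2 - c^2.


b^2 = 15^2 - (sqrt(104))^2 = 225 - 104 = 121
b = sqrt(121) = 11

b = 11


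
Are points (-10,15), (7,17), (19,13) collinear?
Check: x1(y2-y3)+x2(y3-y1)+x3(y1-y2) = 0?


-10*(17-13) + 7*(13-15) + 19*(15-17)
= -40 - 14 - 38 = -92

No, not collinear (determinant = -92)


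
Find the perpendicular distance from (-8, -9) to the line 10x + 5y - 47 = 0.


|10*(-8) + 5*(-9) - 47| = |-172| = 172
sqrt(100 + 25) = sqrt(125) = 11.1803
d = 172/sqrt(125) = 15.3841

15.3841


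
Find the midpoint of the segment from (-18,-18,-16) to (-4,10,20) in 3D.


Mx = (-18- 4)/2 = -11.0000
My = (-18+10)/2 = -4.0000
Mz = (-16+20)/2 = 2.0000

M = (-11.0000, -4.0000, 2.0000)


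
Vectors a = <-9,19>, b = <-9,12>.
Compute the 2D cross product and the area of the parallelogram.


cross = -9*12 - 19*(-9) = -108 + 171 = 63
Parallelogram area = |63| = 63

cross = 63, parallelogram area = 63


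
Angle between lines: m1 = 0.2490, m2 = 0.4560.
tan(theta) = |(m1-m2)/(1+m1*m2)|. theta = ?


m1-m2 = -0.207
1+m1*m2 = 1.113544
tan(theta) = |-0.207/1.113544| = 0.185893
theta = arctan(|-0.207/1.113544|) = 10.5307 degrees (acute angle)

10.5307 degrees


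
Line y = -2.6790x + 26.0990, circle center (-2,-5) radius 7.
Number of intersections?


Substitute y = -2.6790x + 26.0990: (x+ 2)^2 + (-2.6790x+26.0990+ 5)^2 = 49
Expand to Ax^2 + Bx + C = 0, where b-k = 31.099
A = 1+m^2 = 8.177041
B = 2(m(b-k) - h) = 2(-2.6790*31.099 + 2) = -162.628442
C = h^2 + (b-k)^2 - r^2 = 4 + 967.147801 - 49 = 922.147801
disc = B^2-4AC = 26448.0101 - 30161.7615 = -3713.7514
disc < 0

0 intersection points


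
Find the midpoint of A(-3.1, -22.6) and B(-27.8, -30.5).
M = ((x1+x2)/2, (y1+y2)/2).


Mx = (-3.1 - 27.8)/2 = -30.9/2 = -15.4500
My = (-22.6 - 30.5)/2 = -53.1/2 = -26.5500

(-15.4500, -26.5500)


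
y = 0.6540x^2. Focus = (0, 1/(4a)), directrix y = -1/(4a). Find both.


a = 0.6540
1/(4a) = 0.3823
Focus = (0, 0.3823)
Directrix: y = -0.3823

Focus = (0, 0.3823), Directrix: y = -0.3823


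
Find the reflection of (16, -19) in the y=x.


Reflection rule for y=x: (y, x)
(16, -19) -> (-19, 16)

(-19, 16)


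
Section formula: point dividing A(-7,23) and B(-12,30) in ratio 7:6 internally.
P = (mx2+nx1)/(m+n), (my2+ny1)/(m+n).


Px = (7*(-12) + 6*(-7))/13 = -126/13 = -9.6923
Py = (7*30 + 6*23)/13 = 348/13 = 26.7692

P = (-9.6923, 26.7692)


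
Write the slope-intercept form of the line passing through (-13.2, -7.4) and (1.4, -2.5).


m = (4.9)/(14.6) = 0.3356
b = y1 - m*x1 = -7.4 - (4.9*(-13.2))/(14.6) = -7.4 + 4.4301 = -2.9699

y = 0.3356x - 2.9699


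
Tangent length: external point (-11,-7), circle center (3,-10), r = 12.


d = sqrt((-11-3)^2 + (-7+ 10)^2) = sqrt(196+9) = 14.3178
L = sqrt(205.0000 - 144) = sqrt(61.0000) = 7.8102

7.8102


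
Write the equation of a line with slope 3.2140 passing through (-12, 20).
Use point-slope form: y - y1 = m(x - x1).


y - 20 = 3.2140(x + 12)
y = 3.2140x + 20 - 3.2140*(-12)
y = 3.2140x + 58.5680

y = 3.2140x + 58.5680


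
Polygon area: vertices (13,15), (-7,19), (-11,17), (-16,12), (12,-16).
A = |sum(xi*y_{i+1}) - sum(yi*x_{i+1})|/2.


sum(xi*y_{i+1}) = 13*19 - 7*17 - 11*12 - 16*(-16) + 12*15 = 432
sum(yi*x_{i+1}) = 15*(-7) + 19*(-11) + 17*(-16) + 12*12 - 16*13 = -650
Area = |432 + 650|/2 = 1082/2 = 541.0000

541.0000 sq units
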